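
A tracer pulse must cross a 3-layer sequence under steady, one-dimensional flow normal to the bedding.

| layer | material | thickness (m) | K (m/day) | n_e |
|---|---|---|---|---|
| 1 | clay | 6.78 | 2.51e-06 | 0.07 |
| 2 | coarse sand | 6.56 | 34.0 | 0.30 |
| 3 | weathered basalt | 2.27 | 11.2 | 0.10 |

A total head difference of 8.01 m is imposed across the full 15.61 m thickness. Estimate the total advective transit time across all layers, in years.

2460

With flow normal to the layers, continuity requires the same specific discharge q through every layer.
Σ(b_i/K_i) = 6.78/2.51e-06 + 6.56/34.0 + 2.27/11.2 = 2.701e+06 d.
q = Δh / Σ(b_i/K_i) = 8.01 / 2.701e+06 = 2.965e-06 m/day.
In each layer the seepage velocity is v_i = q/n_i, so the layer transit time is t_i = b_i·n_i / q:
  layer 1 (clay): t_1 = 6.78 × 0.07 / 2.965e-06 = 1.600e+05 d
  layer 2 (coarse sand): t_2 = 6.56 × 0.30 / 2.965e-06 = 6.637e+05 d
  layer 3 (weathered basalt): t_3 = 2.27 × 0.10 / 2.965e-06 = 76551 d
Total t = Σ t_i = 9.003e+05 days = 2465 years.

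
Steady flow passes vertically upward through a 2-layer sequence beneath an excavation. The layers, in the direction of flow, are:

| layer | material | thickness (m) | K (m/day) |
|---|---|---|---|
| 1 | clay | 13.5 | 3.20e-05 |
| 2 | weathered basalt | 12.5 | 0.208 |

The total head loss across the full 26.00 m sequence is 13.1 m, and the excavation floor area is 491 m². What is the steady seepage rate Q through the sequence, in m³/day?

0.0152

Flow is perpendicular to layering, so the layers act in series and the equivalent K is the thickness-weighted harmonic mean.
Total thickness L = 13.5 + 12.5 = 26.00 m.
Σ(b_i/K_i) = 13.5/3.20e-05 + 12.5/0.208 = 4.219e+05 d.
K_eq = L / Σ(b_i/K_i) = 26.00 / 4.219e+05 = 6.162e-05 m/day.
Q = K_eq · A · (Δh/L) = 6.162e-05 × 491 × (13.1/26.00) = 0.01524 m³/day.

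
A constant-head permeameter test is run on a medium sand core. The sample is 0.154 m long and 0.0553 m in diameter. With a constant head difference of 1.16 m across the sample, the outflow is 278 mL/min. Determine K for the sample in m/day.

22.1

Cross-sectional area A = π·(d/2)² = π × (0.0553/2)² = 0.002402 m².
Convert discharge: 278 mL/min = 4.633e-06 m³/s.
Darcy's law rearranged: K = Q·L / (A·Δh) = 4.633e-06 × 0.154 / (0.002402 × 1.16) = 0.0002561 m/s = 22.13 m/day.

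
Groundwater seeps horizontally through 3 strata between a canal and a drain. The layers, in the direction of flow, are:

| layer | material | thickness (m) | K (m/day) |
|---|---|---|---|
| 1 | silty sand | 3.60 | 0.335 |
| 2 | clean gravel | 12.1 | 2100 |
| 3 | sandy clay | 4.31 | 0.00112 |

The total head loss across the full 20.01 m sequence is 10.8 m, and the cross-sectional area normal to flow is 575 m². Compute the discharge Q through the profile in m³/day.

Flow is perpendicular to layering, so the layers act in series and the equivalent K is the thickness-weighted harmonic mean.
Total thickness L = 3.60 + 12.1 + 4.31 = 20.01 m.
Σ(b_i/K_i) = 3.60/0.335 + 12.1/2100 + 4.31/0.00112 = 3859 d.
K_eq = L / Σ(b_i/K_i) = 20.01 / 3859 = 0.005185 m/day.
Q = K_eq · A · (Δh/L) = 0.005185 × 575 × (10.8/20.01) = 1.609 m³/day.

1.61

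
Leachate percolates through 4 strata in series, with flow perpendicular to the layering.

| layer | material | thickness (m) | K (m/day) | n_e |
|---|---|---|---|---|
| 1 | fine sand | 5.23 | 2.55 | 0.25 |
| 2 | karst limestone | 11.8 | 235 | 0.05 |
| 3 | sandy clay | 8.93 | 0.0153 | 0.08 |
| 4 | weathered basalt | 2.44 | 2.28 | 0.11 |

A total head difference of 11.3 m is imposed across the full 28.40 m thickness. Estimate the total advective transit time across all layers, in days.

150

With flow normal to the layers, continuity requires the same specific discharge q through every layer.
Σ(b_i/K_i) = 5.23/2.55 + 11.8/235 + 8.93/0.0153 + 2.44/2.28 = 586.8 d.
q = Δh / Σ(b_i/K_i) = 11.3 / 586.8 = 0.01926 m/day.
In each layer the seepage velocity is v_i = q/n_i, so the layer transit time is t_i = b_i·n_i / q:
  layer 1 (fine sand): t_1 = 5.23 × 0.25 / 0.01926 = 67.90 d
  layer 2 (karst limestone): t_2 = 11.8 × 0.05 / 0.01926 = 30.64 d
  layer 3 (sandy clay): t_3 = 8.93 × 0.08 / 0.01926 = 37.10 d
  layer 4 (weathered basalt): t_4 = 2.44 × 0.11 / 0.01926 = 13.94 d
Total t = Σ t_i = 149.6 days.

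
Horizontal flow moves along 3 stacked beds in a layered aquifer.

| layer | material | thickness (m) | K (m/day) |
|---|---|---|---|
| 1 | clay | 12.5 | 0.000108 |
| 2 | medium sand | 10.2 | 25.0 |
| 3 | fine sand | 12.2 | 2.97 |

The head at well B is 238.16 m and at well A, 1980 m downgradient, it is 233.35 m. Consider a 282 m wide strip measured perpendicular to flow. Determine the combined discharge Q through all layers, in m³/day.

200

Flow is parallel to layering, so each bed carries its own Darcy discharge and the transmissivities add.
Σ(K_i·b_i) = 0.000108×12.5 + 25.0×10.2 + 2.97×12.2 = 291.2 m²/day.
Hydraulic gradient i = (238.16 − 233.35) / 1980 = 4.81 / 1980 = 0.002429.
Q = Σ(K_i·b_i) · W · i = 291.2 × 282 × 0.002429 = 199.5 m³/day.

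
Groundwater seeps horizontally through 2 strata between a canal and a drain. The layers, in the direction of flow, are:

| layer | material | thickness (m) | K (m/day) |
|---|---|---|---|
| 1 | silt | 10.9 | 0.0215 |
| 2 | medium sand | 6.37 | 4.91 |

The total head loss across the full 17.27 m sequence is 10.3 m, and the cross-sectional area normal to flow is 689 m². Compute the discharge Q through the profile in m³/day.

Flow is perpendicular to layering, so the layers act in series and the equivalent K is the thickness-weighted harmonic mean.
Total thickness L = 10.9 + 6.37 = 17.27 m.
Σ(b_i/K_i) = 10.9/0.0215 + 6.37/4.91 = 508.3 d.
K_eq = L / Σ(b_i/K_i) = 17.27 / 508.3 = 0.03398 m/day.
Q = K_eq · A · (Δh/L) = 0.03398 × 689 × (10.3/17.27) = 13.96 m³/day.

14.0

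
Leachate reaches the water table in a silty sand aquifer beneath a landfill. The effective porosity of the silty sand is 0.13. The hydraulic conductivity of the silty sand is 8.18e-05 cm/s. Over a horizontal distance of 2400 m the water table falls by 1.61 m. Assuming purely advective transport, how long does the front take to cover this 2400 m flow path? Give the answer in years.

Convert K: 8.18e-05 cm/s × 864 = 0.07068 m/day.
Hydraulic gradient i = Δh / L = 1.61 / 2400 = 0.0006708.
Darcy flux q = K · i = 0.07068 × 0.0006708 = 4.741e-05 m/day.
Seepage velocity v = q / n_e = 4.741e-05 / 0.13 = 0.0003647 m/day.
Travel time t = L / v = 2400 / 0.0003647 = 6.581e+06 days = 18017 years.

18000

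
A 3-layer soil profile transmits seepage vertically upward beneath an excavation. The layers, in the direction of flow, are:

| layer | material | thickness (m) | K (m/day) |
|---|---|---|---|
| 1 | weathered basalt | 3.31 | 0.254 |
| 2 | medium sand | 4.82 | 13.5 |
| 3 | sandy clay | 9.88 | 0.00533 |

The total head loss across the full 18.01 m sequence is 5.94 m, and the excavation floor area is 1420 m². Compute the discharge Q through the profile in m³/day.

4.52

Flow is perpendicular to layering, so the layers act in series and the equivalent K is the thickness-weighted harmonic mean.
Total thickness L = 3.31 + 4.82 + 9.88 = 18.01 m.
Σ(b_i/K_i) = 3.31/0.254 + 4.82/13.5 + 9.88/0.00533 = 1867 d.
K_eq = L / Σ(b_i/K_i) = 18.01 / 1867 = 0.009646 m/day.
Q = K_eq · A · (Δh/L) = 0.009646 × 1420 × (5.94/18.01) = 4.518 m³/day.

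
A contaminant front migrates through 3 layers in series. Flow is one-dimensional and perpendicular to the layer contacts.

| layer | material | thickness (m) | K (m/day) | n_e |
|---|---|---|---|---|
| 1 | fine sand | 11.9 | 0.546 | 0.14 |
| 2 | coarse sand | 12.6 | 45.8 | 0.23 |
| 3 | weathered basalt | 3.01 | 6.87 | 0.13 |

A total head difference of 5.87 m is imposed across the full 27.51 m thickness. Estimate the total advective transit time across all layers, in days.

19.0

With flow normal to the layers, continuity requires the same specific discharge q through every layer.
Σ(b_i/K_i) = 11.9/0.546 + 12.6/45.8 + 3.01/6.87 = 22.51 d.
q = Δh / Σ(b_i/K_i) = 5.87 / 22.51 = 0.2608 m/day.
In each layer the seepage velocity is v_i = q/n_i, so the layer transit time is t_i = b_i·n_i / q:
  layer 1 (fine sand): t_1 = 11.9 × 0.14 / 0.2608 = 6.388 d
  layer 2 (coarse sand): t_2 = 12.6 × 0.23 / 0.2608 = 11.11 d
  layer 3 (weathered basalt): t_3 = 3.01 × 0.13 / 0.2608 = 1.500 d
Total t = Σ t_i = 19.00 days.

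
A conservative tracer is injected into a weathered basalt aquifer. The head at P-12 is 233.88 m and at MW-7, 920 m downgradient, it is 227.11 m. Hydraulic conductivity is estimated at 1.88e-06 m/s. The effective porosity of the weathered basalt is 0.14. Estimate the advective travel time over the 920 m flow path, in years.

295

Convert K: 1.88e-06 m/s × 86400 = 0.1624 m/day.
Hydraulic gradient i = (233.88 − 227.11) / 920 = 6.77 / 920 = 0.007359.
Darcy flux q = K · i = 0.1624 × 0.007359 = 0.001195 m/day.
Seepage velocity v = q / n_e = 0.001195 / 0.14 = 0.008538 m/day.
Travel time t = L / v = 920 / 0.008538 = 1.078e+05 days = 295.0 years.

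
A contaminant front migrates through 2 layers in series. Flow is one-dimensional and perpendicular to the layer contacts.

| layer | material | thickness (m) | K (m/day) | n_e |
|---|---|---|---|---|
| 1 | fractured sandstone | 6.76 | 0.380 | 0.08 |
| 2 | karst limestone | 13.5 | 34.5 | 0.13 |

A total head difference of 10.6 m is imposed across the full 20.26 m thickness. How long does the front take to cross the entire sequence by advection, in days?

3.94

With flow normal to the layers, continuity requires the same specific discharge q through every layer.
Σ(b_i/K_i) = 6.76/0.380 + 13.5/34.5 = 18.18 d.
q = Δh / Σ(b_i/K_i) = 10.6 / 18.18 = 0.5830 m/day.
In each layer the seepage velocity is v_i = q/n_i, so the layer transit time is t_i = b_i·n_i / q:
  layer 1 (fractured sandstone): t_1 = 6.76 × 0.08 / 0.5830 = 0.9276 d
  layer 2 (karst limestone): t_2 = 13.5 × 0.13 / 0.5830 = 3.010 d
Total t = Σ t_i = 3.938 days.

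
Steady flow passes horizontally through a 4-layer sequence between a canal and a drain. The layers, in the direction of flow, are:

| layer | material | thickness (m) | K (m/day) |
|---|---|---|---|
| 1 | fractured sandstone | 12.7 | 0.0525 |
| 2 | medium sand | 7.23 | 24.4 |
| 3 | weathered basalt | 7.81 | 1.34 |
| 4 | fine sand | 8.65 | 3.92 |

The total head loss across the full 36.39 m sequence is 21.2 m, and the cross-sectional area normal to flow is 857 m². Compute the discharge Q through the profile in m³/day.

Flow is perpendicular to layering, so the layers act in series and the equivalent K is the thickness-weighted harmonic mean.
Total thickness L = 12.7 + 7.23 + 7.81 + 8.65 = 36.39 m.
Σ(b_i/K_i) = 12.7/0.0525 + 7.23/24.4 + 7.81/1.34 + 8.65/3.92 = 250.2 d.
K_eq = L / Σ(b_i/K_i) = 36.39 / 250.2 = 0.1454 m/day.
Q = K_eq · A · (Δh/L) = 0.1454 × 857 × (21.2/36.39) = 72.61 m³/day.

72.6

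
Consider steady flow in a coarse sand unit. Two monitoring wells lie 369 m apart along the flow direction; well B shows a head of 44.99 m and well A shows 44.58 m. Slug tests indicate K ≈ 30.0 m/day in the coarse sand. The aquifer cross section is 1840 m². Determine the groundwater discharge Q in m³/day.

61.3

Hydraulic gradient i = (44.99 − 44.58) / 369 = 0.41 / 369 = 0.001111.
Darcy's law: Q = K · A · i = 30.00 × 1840 × 0.001111 = 61.33 m³/day.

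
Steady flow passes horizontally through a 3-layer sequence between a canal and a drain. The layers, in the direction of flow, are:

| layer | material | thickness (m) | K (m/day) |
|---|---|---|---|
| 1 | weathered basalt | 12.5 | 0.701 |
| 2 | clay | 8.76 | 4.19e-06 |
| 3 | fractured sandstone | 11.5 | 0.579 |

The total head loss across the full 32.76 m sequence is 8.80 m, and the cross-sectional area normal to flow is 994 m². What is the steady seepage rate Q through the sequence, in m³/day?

0.00418

Flow is perpendicular to layering, so the layers act in series and the equivalent K is the thickness-weighted harmonic mean.
Total thickness L = 12.5 + 8.76 + 11.5 = 32.76 m.
Σ(b_i/K_i) = 12.5/0.701 + 8.76/4.19e-06 + 11.5/0.579 = 2.091e+06 d.
K_eq = L / Σ(b_i/K_i) = 32.76 / 2.091e+06 = 1.567e-05 m/day.
Q = K_eq · A · (Δh/L) = 1.567e-05 × 994 × (8.80/32.76) = 0.004184 m³/day.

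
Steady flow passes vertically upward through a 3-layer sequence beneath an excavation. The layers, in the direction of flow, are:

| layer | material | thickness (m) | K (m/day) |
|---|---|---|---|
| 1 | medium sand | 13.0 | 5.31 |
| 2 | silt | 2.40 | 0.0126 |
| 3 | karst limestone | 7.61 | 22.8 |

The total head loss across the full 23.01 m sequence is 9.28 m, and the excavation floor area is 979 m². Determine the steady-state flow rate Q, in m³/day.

47.0

Flow is perpendicular to layering, so the layers act in series and the equivalent K is the thickness-weighted harmonic mean.
Total thickness L = 13.0 + 2.40 + 7.61 = 23.01 m.
Σ(b_i/K_i) = 13.0/5.31 + 2.40/0.0126 + 7.61/22.8 = 193.3 d.
K_eq = L / Σ(b_i/K_i) = 23.01 / 193.3 = 0.1191 m/day.
Q = K_eq · A · (Δh/L) = 0.1191 × 979 × (9.28/23.01) = 47.01 m³/day.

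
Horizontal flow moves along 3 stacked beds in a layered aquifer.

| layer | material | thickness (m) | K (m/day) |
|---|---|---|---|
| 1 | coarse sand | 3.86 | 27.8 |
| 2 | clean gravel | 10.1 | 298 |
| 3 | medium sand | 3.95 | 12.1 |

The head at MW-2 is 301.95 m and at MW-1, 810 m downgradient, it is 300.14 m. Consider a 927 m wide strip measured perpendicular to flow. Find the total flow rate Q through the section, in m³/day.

6560

Flow is parallel to layering, so each bed carries its own Darcy discharge and the transmissivities add.
Σ(K_i·b_i) = 27.8×3.86 + 298×10.1 + 12.1×3.95 = 3165 m²/day.
Hydraulic gradient i = (301.95 − 300.14) / 810 = 1.81 / 810 = 0.002235.
Q = Σ(K_i·b_i) · W · i = 3165 × 927 × 0.002235 = 6556 m³/day.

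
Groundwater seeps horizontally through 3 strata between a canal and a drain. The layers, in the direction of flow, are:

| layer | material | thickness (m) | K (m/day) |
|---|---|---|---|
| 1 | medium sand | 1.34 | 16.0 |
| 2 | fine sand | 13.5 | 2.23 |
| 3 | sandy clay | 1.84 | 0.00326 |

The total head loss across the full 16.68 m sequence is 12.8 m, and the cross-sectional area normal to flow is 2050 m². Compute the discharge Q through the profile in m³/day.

Flow is perpendicular to layering, so the layers act in series and the equivalent K is the thickness-weighted harmonic mean.
Total thickness L = 1.34 + 13.5 + 1.84 = 16.68 m.
Σ(b_i/K_i) = 1.34/16.0 + 13.5/2.23 + 1.84/0.00326 = 570.6 d.
K_eq = L / Σ(b_i/K_i) = 16.68 / 570.6 = 0.02923 m/day.
Q = K_eq · A · (Δh/L) = 0.02923 × 2050 × (12.8/16.68) = 45.99 m³/day.

46.0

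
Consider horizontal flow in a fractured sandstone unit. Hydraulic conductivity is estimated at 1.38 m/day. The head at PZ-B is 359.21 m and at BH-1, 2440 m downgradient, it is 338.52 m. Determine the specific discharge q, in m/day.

0.0117

Hydraulic gradient i = (359.21 − 338.52) / 2440 = 20.69 / 2440 = 0.008480.
Specific discharge q = K · i = 1.380 × 0.008480 = 0.01170 m/day.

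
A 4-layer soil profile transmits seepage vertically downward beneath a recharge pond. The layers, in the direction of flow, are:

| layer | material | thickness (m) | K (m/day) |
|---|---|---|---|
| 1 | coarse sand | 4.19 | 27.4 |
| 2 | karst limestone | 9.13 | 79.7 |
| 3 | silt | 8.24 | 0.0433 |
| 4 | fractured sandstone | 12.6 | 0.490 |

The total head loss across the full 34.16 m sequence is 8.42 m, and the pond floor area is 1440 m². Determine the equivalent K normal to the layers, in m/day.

Flow is perpendicular to layering, so the layers act in series and the equivalent K is the thickness-weighted harmonic mean.
Total thickness L = 4.19 + 9.13 + 8.24 + 12.6 = 34.16 m.
Σ(b_i/K_i) = 4.19/27.4 + 9.13/79.7 + 8.24/0.0433 + 12.6/0.490 = 216.3 d.
K_eq = L / Σ(b_i/K_i) = 34.16 / 216.3 = 0.1579 m/day.

0.158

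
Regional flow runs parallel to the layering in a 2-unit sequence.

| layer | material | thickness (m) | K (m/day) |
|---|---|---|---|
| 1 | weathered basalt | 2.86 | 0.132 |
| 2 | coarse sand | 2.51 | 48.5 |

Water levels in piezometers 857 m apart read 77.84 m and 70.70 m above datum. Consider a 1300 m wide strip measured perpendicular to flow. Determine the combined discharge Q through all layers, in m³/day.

1320

Flow is parallel to layering, so each bed carries its own Darcy discharge and the transmissivities add.
Σ(K_i·b_i) = 0.132×2.86 + 48.5×2.51 = 122.1 m²/day.
Hydraulic gradient i = (77.84 − 70.70) / 857 = 7.14 / 857 = 0.008331.
Q = Σ(K_i·b_i) · W · i = 122.1 × 1300 × 0.008331 = 1323 m³/day.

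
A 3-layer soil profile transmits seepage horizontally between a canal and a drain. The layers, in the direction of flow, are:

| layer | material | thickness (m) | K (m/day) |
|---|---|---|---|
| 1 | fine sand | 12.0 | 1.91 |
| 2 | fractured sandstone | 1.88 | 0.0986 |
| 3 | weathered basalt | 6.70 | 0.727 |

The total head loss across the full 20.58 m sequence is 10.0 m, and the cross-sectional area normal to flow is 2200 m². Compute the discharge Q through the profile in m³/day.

636

Flow is perpendicular to layering, so the layers act in series and the equivalent K is the thickness-weighted harmonic mean.
Total thickness L = 12.0 + 1.88 + 6.70 = 20.58 m.
Σ(b_i/K_i) = 12.0/1.91 + 1.88/0.0986 + 6.70/0.727 = 34.57 d.
K_eq = L / Σ(b_i/K_i) = 20.58 / 34.57 = 0.5954 m/day.
Q = K_eq · A · (Δh/L) = 0.5954 × 2200 × (10.0/20.58) = 636.5 m³/day.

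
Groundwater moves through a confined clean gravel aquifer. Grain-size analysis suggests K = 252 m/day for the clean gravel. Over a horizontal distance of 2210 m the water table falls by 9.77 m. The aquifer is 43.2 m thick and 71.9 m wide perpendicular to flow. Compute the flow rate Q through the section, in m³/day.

Cross-sectional area A = 71.9 × 43.2 = 3106 m².
Hydraulic gradient i = Δh / L = 9.77 / 2210 = 0.004421.
Darcy's law: Q = K · A · i = 252.0 × 3106 × 0.004421 = 3460 m³/day.

3460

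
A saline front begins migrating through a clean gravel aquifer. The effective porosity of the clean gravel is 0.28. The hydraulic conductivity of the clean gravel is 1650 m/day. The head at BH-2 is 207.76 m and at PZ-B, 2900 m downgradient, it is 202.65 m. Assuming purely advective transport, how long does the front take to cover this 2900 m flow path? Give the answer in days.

Hydraulic gradient i = (207.76 − 202.65) / 2900 = 5.11 / 2900 = 0.001762.
Darcy flux q = K · i = 1650 × 0.001762 = 2.907 m/day.
Seepage velocity v = q / n_e = 2.907 / 0.28 = 10.38 m/day.
Travel time t = L / v = 2900 / 10.38 = 279.3 days.

279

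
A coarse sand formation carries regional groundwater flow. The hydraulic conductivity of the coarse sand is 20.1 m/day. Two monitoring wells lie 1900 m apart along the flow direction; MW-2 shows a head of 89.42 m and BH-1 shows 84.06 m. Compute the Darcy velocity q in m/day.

0.0567

Hydraulic gradient i = (89.42 − 84.06) / 1900 = 5.36 / 1900 = 0.002821.
Specific discharge q = K · i = 20.10 × 0.002821 = 0.05670 m/day.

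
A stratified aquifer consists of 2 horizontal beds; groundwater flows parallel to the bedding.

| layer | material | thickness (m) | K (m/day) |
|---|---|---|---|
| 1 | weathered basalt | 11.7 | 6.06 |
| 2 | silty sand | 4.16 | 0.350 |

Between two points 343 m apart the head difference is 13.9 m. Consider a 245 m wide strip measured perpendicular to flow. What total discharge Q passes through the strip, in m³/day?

718

Flow is parallel to layering, so each bed carries its own Darcy discharge and the transmissivities add.
Σ(K_i·b_i) = 6.06×11.7 + 0.350×4.16 = 72.36 m²/day.
Hydraulic gradient i = Δh / L = 13.9 / 343 = 0.04052.
Q = Σ(K_i·b_i) · W · i = 72.36 × 245 × 0.04052 = 718.4 m³/day.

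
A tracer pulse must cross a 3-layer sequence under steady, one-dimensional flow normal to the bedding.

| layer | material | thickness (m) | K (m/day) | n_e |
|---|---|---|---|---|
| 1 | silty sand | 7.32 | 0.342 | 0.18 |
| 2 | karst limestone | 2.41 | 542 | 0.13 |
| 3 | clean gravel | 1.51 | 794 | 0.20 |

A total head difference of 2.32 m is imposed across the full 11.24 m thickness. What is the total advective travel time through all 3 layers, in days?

With flow normal to the layers, continuity requires the same specific discharge q through every layer.
Σ(b_i/K_i) = 7.32/0.342 + 2.41/542 + 1.51/794 = 21.41 d.
q = Δh / Σ(b_i/K_i) = 2.32 / 21.41 = 0.1084 m/day.
In each layer the seepage velocity is v_i = q/n_i, so the layer transit time is t_i = b_i·n_i / q:
  layer 1 (silty sand): t_1 = 7.32 × 0.18 / 0.1084 = 12.16 d
  layer 2 (karst limestone): t_2 = 2.41 × 0.13 / 0.1084 = 2.891 d
  layer 3 (clean gravel): t_3 = 1.51 × 0.20 / 0.1084 = 2.787 d
Total t = Σ t_i = 17.84 days.

17.8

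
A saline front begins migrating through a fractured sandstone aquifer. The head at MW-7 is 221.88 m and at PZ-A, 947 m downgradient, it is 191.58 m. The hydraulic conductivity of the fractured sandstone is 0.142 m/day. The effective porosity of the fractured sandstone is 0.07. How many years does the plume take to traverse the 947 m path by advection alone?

39.9

Hydraulic gradient i = (221.88 − 191.58) / 947 = 30.3 / 947 = 0.03200.
Darcy flux q = K · i = 0.1420 × 0.03200 = 0.004543 m/day.
Seepage velocity v = q / n_e = 0.004543 / 0.07 = 0.06491 m/day.
Travel time t = L / v = 947 / 0.06491 = 14590 days = 39.95 years.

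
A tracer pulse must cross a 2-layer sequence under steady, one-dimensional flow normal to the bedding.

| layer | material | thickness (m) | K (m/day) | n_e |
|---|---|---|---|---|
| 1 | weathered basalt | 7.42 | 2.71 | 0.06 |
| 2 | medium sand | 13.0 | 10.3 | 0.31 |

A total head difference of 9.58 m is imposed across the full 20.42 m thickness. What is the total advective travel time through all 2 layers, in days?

With flow normal to the layers, continuity requires the same specific discharge q through every layer.
Σ(b_i/K_i) = 7.42/2.71 + 13.0/10.3 = 4.000 d.
q = Δh / Σ(b_i/K_i) = 9.58 / 4.000 = 2.395 m/day.
In each layer the seepage velocity is v_i = q/n_i, so the layer transit time is t_i = b_i·n_i / q:
  layer 1 (weathered basalt): t_1 = 7.42 × 0.06 / 2.395 = 0.1859 d
  layer 2 (medium sand): t_2 = 13.0 × 0.31 / 2.395 = 1.683 d
Total t = Σ t_i = 1.869 days.

1.87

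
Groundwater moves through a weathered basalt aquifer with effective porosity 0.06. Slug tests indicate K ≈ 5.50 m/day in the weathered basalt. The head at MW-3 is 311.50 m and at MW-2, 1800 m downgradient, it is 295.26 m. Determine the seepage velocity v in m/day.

Hydraulic gradient i = (311.50 − 295.26) / 1800 = 16.24 / 1800 = 0.009022.
Darcy flux q = K · i = 5.500 × 0.009022 = 0.04962 m/day.
Seepage velocity v = q / n_e = 0.04962 / 0.06 = 0.8270 m/day.

0.827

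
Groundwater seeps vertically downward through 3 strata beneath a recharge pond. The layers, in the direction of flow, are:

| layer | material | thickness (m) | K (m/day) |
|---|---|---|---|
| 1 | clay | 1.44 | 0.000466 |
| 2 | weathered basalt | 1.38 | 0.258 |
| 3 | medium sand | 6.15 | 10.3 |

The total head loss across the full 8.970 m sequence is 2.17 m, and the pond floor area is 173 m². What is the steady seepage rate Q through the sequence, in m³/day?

0.121

Flow is perpendicular to layering, so the layers act in series and the equivalent K is the thickness-weighted harmonic mean.
Total thickness L = 1.44 + 1.38 + 6.15 = 8.970 m.
Σ(b_i/K_i) = 1.44/0.000466 + 1.38/0.258 + 6.15/10.3 = 3096 d.
K_eq = L / Σ(b_i/K_i) = 8.970 / 3096 = 0.002897 m/day.
Q = K_eq · A · (Δh/L) = 0.002897 × 173 × (2.17/8.970) = 0.1213 m³/day.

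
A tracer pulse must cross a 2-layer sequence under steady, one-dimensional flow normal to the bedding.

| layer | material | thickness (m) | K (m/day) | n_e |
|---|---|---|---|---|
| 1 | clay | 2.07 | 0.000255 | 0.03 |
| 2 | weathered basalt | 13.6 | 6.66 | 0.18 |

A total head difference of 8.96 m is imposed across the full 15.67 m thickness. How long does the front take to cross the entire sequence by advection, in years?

6.23

With flow normal to the layers, continuity requires the same specific discharge q through every layer.
Σ(b_i/K_i) = 2.07/0.000255 + 13.6/6.66 = 8120 d.
q = Δh / Σ(b_i/K_i) = 8.96 / 8120 = 0.001103 m/day.
In each layer the seepage velocity is v_i = q/n_i, so the layer transit time is t_i = b_i·n_i / q:
  layer 1 (clay): t_1 = 2.07 × 0.03 / 0.001103 = 56.28 d
  layer 2 (weathered basalt): t_2 = 13.6 × 0.18 / 0.001103 = 2218 d
Total t = Σ t_i = 2275 days = 6.228 years.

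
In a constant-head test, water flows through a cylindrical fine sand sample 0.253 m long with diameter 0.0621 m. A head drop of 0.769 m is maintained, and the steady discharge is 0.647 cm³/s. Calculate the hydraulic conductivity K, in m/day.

Cross-sectional area A = π·(d/2)² = π × (0.0621/2)² = 0.003029 m².
Convert discharge: 0.647 cm³/s = 6.470e-07 m³/s.
Darcy's law rearranged: K = Q·L / (A·Δh) = 6.470e-07 × 0.253 / (0.003029 × 0.769) = 7.028e-05 m/s = 6.072 m/day.

6.07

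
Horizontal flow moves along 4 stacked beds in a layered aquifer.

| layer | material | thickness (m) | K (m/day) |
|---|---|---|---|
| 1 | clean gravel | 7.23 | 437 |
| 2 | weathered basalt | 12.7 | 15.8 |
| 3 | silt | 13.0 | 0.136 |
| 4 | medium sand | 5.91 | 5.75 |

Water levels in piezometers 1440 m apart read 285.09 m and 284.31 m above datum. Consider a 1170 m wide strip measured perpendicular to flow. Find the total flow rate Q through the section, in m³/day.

Flow is parallel to layering, so each bed carries its own Darcy discharge and the transmissivities add.
Σ(K_i·b_i) = 437×7.23 + 15.8×12.7 + 0.136×13.0 + 5.75×5.91 = 3396 m²/day.
Hydraulic gradient i = (285.09 − 284.31) / 1440 = 0.78 / 1440 = 0.0005417.
Q = Σ(K_i·b_i) · W · i = 3396 × 1170 × 0.0005417 = 2152 m³/day.

2150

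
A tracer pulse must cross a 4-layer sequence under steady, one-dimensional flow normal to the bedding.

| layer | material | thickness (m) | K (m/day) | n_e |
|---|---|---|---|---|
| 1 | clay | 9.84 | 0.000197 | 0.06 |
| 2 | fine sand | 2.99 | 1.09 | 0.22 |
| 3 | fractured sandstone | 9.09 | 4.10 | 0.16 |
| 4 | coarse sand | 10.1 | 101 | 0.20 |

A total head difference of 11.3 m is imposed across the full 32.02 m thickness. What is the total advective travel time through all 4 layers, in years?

57.2

With flow normal to the layers, continuity requires the same specific discharge q through every layer.
Σ(b_i/K_i) = 9.84/0.000197 + 2.99/1.09 + 9.09/4.10 + 10.1/101 = 49954 d.
q = Δh / Σ(b_i/K_i) = 11.3 / 49954 = 0.0002262 m/day.
In each layer the seepage velocity is v_i = q/n_i, so the layer transit time is t_i = b_i·n_i / q:
  layer 1 (clay): t_1 = 9.84 × 0.06 / 0.0002262 = 2610 d
  layer 2 (fine sand): t_2 = 2.99 × 0.22 / 0.0002262 = 2908 d
  layer 3 (fractured sandstone): t_3 = 9.09 × 0.16 / 0.0002262 = 6430 d
  layer 4 (coarse sand): t_4 = 10.1 × 0.20 / 0.0002262 = 8930 d
Total t = Σ t_i = 20877 days = 57.16 years.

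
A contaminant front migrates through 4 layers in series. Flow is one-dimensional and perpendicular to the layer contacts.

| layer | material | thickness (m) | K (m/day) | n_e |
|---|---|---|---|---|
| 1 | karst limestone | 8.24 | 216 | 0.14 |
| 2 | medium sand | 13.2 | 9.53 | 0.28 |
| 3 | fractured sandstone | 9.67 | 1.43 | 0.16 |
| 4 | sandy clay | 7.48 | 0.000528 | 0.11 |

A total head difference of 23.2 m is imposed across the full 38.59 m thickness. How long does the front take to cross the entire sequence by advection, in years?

With flow normal to the layers, continuity requires the same specific discharge q through every layer.
Σ(b_i/K_i) = 8.24/216 + 13.2/9.53 + 9.67/1.43 + 7.48/0.000528 = 14175 d.
q = Δh / Σ(b_i/K_i) = 23.2 / 14175 = 0.001637 m/day.
In each layer the seepage velocity is v_i = q/n_i, so the layer transit time is t_i = b_i·n_i / q:
  layer 1 (karst limestone): t_1 = 8.24 × 0.14 / 0.001637 = 704.8 d
  layer 2 (medium sand): t_2 = 13.2 × 0.28 / 0.001637 = 2258 d
  layer 3 (fractured sandstone): t_3 = 9.67 × 0.16 / 0.001637 = 945.3 d
  layer 4 (sandy clay): t_4 = 7.48 × 0.11 / 0.001637 = 502.7 d
Total t = Σ t_i = 4411 days = 12.08 years.

12.1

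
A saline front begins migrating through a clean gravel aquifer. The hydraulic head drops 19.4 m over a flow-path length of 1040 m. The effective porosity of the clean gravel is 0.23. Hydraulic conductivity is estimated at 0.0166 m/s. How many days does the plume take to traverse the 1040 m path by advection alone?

8.94

Convert K: 0.0166 m/s × 86400 = 1434 m/day.
Hydraulic gradient i = Δh / L = 19.4 / 1040 = 0.01865.
Darcy flux q = K · i = 1434 × 0.01865 = 26.75 m/day.
Seepage velocity v = q / n_e = 26.75 / 0.23 = 116.3 m/day.
Travel time t = L / v = 1040 / 116.3 = 8.941 days.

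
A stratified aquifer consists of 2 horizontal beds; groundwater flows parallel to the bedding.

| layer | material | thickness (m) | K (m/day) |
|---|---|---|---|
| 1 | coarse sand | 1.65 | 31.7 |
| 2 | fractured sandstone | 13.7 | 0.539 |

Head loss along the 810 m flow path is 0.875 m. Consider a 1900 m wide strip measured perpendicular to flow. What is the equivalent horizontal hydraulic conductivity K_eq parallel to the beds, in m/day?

3.89

Flow is parallel to layering, so each bed carries its own Darcy discharge and the transmissivities add.
Σ(K_i·b_i) = 31.7×1.65 + 0.539×13.7 = 59.69 m²/day.
Total thickness b = 15.35 m, so K_eq = Σ(K_i·b_i)/b = 3.889 m/day.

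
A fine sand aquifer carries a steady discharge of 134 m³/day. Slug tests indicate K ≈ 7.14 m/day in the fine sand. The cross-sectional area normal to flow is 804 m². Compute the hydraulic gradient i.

From Q = K·A·i, i = Q / (K·A) = 134 / (7.140 × 804.0) = 0.02334.

0.0233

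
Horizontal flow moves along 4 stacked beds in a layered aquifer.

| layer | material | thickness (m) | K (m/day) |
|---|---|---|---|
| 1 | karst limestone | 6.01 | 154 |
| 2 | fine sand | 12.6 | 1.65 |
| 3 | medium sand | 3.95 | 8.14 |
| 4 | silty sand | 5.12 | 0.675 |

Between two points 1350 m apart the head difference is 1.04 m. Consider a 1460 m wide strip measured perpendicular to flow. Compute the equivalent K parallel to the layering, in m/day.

Flow is parallel to layering, so each bed carries its own Darcy discharge and the transmissivities add.
Σ(K_i·b_i) = 154×6.01 + 1.65×12.6 + 8.14×3.95 + 0.675×5.12 = 981.9 m²/day.
Total thickness b = 27.68 m, so K_eq = Σ(K_i·b_i)/b = 35.47 m/day.

35.5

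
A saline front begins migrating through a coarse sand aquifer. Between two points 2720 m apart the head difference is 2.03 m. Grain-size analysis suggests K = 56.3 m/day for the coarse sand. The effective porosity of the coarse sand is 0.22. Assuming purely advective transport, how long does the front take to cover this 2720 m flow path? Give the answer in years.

Hydraulic gradient i = Δh / L = 2.03 / 2720 = 0.0007463.
Darcy flux q = K · i = 56.30 × 0.0007463 = 0.04202 m/day.
Seepage velocity v = q / n_e = 0.04202 / 0.22 = 0.1910 m/day.
Travel time t = L / v = 2720 / 0.1910 = 14242 days = 38.99 years.

39.0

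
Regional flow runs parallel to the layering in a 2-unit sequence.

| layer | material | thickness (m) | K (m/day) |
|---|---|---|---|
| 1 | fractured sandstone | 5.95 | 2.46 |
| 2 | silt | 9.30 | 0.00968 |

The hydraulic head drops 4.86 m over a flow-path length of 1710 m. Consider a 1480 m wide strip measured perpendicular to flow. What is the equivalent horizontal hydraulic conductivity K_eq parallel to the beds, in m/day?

0.966

Flow is parallel to layering, so each bed carries its own Darcy discharge and the transmissivities add.
Σ(K_i·b_i) = 2.46×5.95 + 0.00968×9.30 = 14.73 m²/day.
Total thickness b = 15.25 m, so K_eq = Σ(K_i·b_i)/b = 0.9657 m/day.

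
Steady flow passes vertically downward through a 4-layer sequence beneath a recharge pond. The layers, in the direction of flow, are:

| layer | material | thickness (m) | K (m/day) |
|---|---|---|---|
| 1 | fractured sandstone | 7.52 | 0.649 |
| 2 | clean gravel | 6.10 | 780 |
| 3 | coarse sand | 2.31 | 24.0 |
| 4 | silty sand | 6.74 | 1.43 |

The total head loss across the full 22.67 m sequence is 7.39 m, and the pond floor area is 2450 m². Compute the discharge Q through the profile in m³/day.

Flow is perpendicular to layering, so the layers act in series and the equivalent K is the thickness-weighted harmonic mean.
Total thickness L = 7.52 + 6.10 + 2.31 + 6.74 = 22.67 m.
Σ(b_i/K_i) = 7.52/0.649 + 6.10/780 + 2.31/24.0 + 6.74/1.43 = 16.40 d.
K_eq = L / Σ(b_i/K_i) = 22.67 / 16.40 = 1.382 m/day.
Q = K_eq · A · (Δh/L) = 1.382 × 2450 × (7.39/22.67) = 1104 m³/day.

1100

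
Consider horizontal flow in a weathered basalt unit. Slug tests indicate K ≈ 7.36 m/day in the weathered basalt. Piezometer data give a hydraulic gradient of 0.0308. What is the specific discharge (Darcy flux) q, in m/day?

Hydraulic gradient i = 0.0308.
Specific discharge q = K · i = 7.360 × 0.03080 = 0.2267 m/day.

0.227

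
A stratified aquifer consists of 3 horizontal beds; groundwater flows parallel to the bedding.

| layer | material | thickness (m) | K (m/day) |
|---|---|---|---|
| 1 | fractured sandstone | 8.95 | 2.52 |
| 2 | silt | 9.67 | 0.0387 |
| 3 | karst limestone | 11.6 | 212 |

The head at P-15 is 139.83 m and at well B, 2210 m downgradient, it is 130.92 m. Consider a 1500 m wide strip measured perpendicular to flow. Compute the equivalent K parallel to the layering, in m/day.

Flow is parallel to layering, so each bed carries its own Darcy discharge and the transmissivities add.
Σ(K_i·b_i) = 2.52×8.95 + 0.0387×9.67 + 212×11.6 = 2482 m²/day.
Total thickness b = 30.22 m, so K_eq = Σ(K_i·b_i)/b = 82.14 m/day.

82.1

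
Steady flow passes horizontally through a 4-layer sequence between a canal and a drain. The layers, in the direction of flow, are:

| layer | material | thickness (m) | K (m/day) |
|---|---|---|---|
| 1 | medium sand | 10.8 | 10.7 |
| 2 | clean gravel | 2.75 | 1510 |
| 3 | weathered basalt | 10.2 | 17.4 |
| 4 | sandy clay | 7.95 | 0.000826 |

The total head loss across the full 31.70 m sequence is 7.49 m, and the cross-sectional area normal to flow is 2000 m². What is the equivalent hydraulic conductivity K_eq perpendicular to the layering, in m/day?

0.00329

Flow is perpendicular to layering, so the layers act in series and the equivalent K is the thickness-weighted harmonic mean.
Total thickness L = 10.8 + 2.75 + 10.2 + 7.95 = 31.70 m.
Σ(b_i/K_i) = 10.8/10.7 + 2.75/1510 + 10.2/17.4 + 7.95/0.000826 = 9626 d.
K_eq = L / Σ(b_i/K_i) = 31.70 / 9626 = 0.003293 m/day.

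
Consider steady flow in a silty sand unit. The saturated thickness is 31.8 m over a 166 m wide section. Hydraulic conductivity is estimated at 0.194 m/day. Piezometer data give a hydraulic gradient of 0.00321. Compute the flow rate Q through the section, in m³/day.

3.29

Cross-sectional area A = 166 × 31.8 = 5279 m².
Hydraulic gradient i = 0.00321.
Darcy's law: Q = K · A · i = 0.1940 × 5279 × 0.003210 = 3.287 m³/day.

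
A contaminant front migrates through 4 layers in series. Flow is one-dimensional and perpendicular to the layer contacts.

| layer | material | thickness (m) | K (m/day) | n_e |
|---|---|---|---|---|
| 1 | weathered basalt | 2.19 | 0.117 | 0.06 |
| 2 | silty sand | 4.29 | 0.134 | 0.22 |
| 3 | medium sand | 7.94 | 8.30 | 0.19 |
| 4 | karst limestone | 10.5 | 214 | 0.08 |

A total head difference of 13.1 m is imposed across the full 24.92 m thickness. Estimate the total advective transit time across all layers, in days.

With flow normal to the layers, continuity requires the same specific discharge q through every layer.
Σ(b_i/K_i) = 2.19/0.117 + 4.29/0.134 + 7.94/8.30 + 10.5/214 = 51.74 d.
q = Δh / Σ(b_i/K_i) = 13.1 / 51.74 = 0.2532 m/day.
In each layer the seepage velocity is v_i = q/n_i, so the layer transit time is t_i = b_i·n_i / q:
  layer 1 (weathered basalt): t_1 = 2.19 × 0.06 / 0.2532 = 0.5190 d
  layer 2 (silty sand): t_2 = 4.29 × 0.22 / 0.2532 = 3.728 d
  layer 3 (medium sand): t_3 = 7.94 × 0.19 / 0.2532 = 5.958 d
  layer 4 (karst limestone): t_4 = 10.5 × 0.08 / 0.2532 = 3.318 d
Total t = Σ t_i = 13.52 days.

13.5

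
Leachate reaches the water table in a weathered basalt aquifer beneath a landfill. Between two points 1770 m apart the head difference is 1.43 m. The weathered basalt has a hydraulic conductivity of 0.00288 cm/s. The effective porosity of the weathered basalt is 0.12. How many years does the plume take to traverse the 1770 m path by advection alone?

Convert K: 0.00288 cm/s × 864 = 2.488 m/day.
Hydraulic gradient i = Δh / L = 1.43 / 1770 = 0.0008079.
Darcy flux q = K · i = 2.488 × 0.0008079 = 0.002010 m/day.
Seepage velocity v = q / n_e = 0.002010 / 0.12 = 0.01675 m/day.
Travel time t = L / v = 1770 / 0.01675 = 1.057e+05 days = 289.3 years.

289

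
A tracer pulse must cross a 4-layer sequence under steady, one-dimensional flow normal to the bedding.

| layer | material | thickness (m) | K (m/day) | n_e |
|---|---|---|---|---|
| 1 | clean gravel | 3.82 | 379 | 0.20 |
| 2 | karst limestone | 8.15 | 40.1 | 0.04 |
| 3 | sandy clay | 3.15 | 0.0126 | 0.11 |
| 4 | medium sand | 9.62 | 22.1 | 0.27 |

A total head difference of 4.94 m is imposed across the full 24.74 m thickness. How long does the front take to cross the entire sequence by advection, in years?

0.560

With flow normal to the layers, continuity requires the same specific discharge q through every layer.
Σ(b_i/K_i) = 3.82/379 + 8.15/40.1 + 3.15/0.0126 + 9.62/22.1 = 250.6 d.
q = Δh / Σ(b_i/K_i) = 4.94 / 250.6 = 0.01971 m/day.
In each layer the seepage velocity is v_i = q/n_i, so the layer transit time is t_i = b_i·n_i / q:
  layer 1 (clean gravel): t_1 = 3.82 × 0.20 / 0.01971 = 38.76 d
  layer 2 (karst limestone): t_2 = 8.15 × 0.04 / 0.01971 = 16.54 d
  layer 3 (sandy clay): t_3 = 3.15 × 0.11 / 0.01971 = 17.58 d
  layer 4 (medium sand): t_4 = 9.62 × 0.27 / 0.01971 = 131.8 d
Total t = Σ t_i = 204.7 days = 0.5604 years.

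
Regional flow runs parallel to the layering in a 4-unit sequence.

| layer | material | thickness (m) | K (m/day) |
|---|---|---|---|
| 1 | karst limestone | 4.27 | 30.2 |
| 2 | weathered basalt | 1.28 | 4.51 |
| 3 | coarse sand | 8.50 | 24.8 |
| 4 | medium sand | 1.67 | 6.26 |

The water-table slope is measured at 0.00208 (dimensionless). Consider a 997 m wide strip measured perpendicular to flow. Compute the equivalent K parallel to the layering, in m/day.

Flow is parallel to layering, so each bed carries its own Darcy discharge and the transmissivities add.
Σ(K_i·b_i) = 30.2×4.27 + 4.51×1.28 + 24.8×8.50 + 6.26×1.67 = 356.0 m²/day.
Total thickness b = 15.72 m, so K_eq = Σ(K_i·b_i)/b = 22.65 m/day.

22.6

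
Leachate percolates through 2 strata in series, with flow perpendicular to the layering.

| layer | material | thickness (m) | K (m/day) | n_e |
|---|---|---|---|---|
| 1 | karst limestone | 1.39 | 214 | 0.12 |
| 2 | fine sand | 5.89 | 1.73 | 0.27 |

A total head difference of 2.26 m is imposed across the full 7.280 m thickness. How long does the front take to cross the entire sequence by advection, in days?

With flow normal to the layers, continuity requires the same specific discharge q through every layer.
Σ(b_i/K_i) = 1.39/214 + 5.89/1.73 = 3.411 d.
q = Δh / Σ(b_i/K_i) = 2.26 / 3.411 = 0.6625 m/day.
In each layer the seepage velocity is v_i = q/n_i, so the layer transit time is t_i = b_i·n_i / q:
  layer 1 (karst limestone): t_1 = 1.39 × 0.12 / 0.6625 = 0.2518 d
  layer 2 (fine sand): t_2 = 5.89 × 0.27 / 0.6625 = 2.400 d
Total t = Σ t_i = 2.652 days.

2.65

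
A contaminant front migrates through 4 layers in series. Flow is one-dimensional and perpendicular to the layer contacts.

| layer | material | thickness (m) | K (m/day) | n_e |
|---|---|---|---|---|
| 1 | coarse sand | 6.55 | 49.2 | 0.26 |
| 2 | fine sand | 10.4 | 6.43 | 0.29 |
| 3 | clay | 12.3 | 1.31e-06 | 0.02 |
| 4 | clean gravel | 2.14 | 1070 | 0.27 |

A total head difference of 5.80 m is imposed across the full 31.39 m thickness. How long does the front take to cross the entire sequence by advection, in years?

With flow normal to the layers, continuity requires the same specific discharge q through every layer.
Σ(b_i/K_i) = 6.55/49.2 + 10.4/6.43 + 12.3/1.31e-06 + 2.14/1070 = 9.389e+06 d.
q = Δh / Σ(b_i/K_i) = 5.80 / 9.389e+06 = 6.177e-07 m/day.
In each layer the seepage velocity is v_i = q/n_i, so the layer transit time is t_i = b_i·n_i / q:
  layer 1 (coarse sand): t_1 = 6.55 × 0.26 / 6.177e-07 = 2.757e+06 d
  layer 2 (fine sand): t_2 = 10.4 × 0.29 / 6.177e-07 = 4.882e+06 d
  layer 3 (clay): t_3 = 12.3 × 0.02 / 6.177e-07 = 3.982e+05 d
  layer 4 (clean gravel): t_4 = 2.14 × 0.27 / 6.177e-07 = 9.354e+05 d
Total t = Σ t_i = 8.973e+06 days = 24567 years.

24600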